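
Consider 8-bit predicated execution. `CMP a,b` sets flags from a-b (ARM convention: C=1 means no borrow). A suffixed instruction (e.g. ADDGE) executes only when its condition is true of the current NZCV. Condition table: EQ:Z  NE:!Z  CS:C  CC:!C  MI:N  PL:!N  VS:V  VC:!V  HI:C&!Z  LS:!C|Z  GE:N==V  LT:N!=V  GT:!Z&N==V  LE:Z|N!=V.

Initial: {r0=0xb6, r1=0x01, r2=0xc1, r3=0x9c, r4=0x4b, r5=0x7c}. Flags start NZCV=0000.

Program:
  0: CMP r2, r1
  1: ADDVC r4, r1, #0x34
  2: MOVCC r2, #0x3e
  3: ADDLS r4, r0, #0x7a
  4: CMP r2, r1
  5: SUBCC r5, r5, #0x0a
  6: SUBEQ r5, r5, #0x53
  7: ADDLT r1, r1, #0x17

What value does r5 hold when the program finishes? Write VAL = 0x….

VAL = 0x7c

0: ✓ CMP  NZCV=1010
1: ✓ ADDVC  r4←0x35
2: · MOVCC
3: · ADDLS
4: ✓ CMP  NZCV=1010
5: · SUBCC
6: · SUBEQ
7: ✓ ADDLT  r1←0x18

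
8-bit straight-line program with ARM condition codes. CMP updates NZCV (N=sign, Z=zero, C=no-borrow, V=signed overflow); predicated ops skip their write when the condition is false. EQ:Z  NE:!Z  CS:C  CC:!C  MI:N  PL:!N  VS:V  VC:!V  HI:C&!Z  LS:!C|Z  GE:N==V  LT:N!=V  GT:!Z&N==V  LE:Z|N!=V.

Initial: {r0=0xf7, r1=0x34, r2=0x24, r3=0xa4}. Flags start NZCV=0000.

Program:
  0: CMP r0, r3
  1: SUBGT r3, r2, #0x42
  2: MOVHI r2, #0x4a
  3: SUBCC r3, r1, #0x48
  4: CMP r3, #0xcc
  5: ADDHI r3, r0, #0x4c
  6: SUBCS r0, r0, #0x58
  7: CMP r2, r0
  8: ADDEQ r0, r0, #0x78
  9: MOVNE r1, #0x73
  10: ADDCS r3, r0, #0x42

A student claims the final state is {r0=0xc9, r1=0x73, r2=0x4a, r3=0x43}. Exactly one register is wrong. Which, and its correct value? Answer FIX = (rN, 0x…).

[0] flags=0010 → (cmp)
[1] flags=0010 GT?T → r3=0xe2
[2] flags=0010 HI?T → r2=0x4a
[3] flags=0010 CC?F → skip
[4] flags=0010 → (cmp)
[5] flags=0010 HI?T → r3=0x43
[6] flags=0010 CS?T → r0=0x9f
[7] flags=1001 → (cmp)
[8] flags=1001 EQ?F → skip
[9] flags=1001 NE?T → r1=0x73
[10] flags=1001 CS?F → skip

FIX = (r0, 0x9f)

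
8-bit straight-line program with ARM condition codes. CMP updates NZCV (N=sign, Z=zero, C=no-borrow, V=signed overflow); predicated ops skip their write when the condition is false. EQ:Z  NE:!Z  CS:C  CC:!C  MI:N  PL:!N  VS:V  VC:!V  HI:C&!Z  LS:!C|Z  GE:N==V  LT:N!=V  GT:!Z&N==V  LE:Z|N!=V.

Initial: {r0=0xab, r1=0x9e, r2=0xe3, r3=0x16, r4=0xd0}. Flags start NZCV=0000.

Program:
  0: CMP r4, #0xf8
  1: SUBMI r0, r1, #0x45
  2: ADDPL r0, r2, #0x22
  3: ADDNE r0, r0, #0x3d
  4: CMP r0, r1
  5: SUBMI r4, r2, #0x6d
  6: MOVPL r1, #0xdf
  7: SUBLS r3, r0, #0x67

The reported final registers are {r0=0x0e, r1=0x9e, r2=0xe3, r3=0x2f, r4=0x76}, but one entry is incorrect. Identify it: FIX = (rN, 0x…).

FIX = (r0, 0x96)

0: ✓ CMP  NZCV=1000
1: ✓ SUBMI  r0←0x59
2: · ADDPL
3: ✓ ADDNE  r0←0x96
4: ✓ CMP  NZCV=1000
5: ✓ SUBMI  r4←0x76
6: · MOVPL
7: ✓ SUBLS  r3←0x2f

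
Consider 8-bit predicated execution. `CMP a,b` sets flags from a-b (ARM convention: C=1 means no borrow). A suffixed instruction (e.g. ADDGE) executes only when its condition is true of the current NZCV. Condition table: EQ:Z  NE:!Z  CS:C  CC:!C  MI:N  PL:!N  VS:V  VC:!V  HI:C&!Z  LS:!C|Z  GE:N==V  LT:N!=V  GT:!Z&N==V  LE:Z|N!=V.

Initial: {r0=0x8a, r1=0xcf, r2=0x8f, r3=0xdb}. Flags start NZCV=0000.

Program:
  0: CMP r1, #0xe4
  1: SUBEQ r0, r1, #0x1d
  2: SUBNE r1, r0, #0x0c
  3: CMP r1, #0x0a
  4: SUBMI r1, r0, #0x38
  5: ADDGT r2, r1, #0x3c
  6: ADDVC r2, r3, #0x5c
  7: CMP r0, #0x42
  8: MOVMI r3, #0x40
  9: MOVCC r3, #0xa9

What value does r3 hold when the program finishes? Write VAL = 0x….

0: ✓ CMP  NZCV=1000
1: · SUBEQ
2: ✓ SUBNE  r1←0x7e
3: ✓ CMP  NZCV=0010
4: · SUBMI
5: ✓ ADDGT  r2←0xba
6: ✓ ADDVC  r2←0x37
7: ✓ CMP  NZCV=0011
8: · MOVMI
9: · MOVCC

VAL = 0xdb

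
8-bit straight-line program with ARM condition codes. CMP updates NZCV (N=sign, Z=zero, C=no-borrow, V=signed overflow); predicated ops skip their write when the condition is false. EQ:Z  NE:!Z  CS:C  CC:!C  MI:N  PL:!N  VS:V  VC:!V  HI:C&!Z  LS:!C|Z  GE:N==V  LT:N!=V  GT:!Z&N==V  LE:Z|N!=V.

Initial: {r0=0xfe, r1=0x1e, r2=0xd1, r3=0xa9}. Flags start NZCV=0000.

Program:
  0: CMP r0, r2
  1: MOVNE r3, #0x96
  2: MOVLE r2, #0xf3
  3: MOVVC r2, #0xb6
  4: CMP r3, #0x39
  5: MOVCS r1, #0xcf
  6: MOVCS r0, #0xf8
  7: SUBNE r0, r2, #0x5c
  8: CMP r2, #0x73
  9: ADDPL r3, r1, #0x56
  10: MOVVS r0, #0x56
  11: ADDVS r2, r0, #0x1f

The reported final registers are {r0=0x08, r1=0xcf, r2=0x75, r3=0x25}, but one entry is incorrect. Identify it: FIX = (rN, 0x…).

[0] flags=0010 → (cmp)
[1] flags=0010 NE?T → r3=0x96
[2] flags=0010 LE?F → skip
[3] flags=0010 VC?T → r2=0xb6
[4] flags=0011 → (cmp)
[5] flags=0011 CS?T → r1=0xcf
[6] flags=0011 CS?T → r0=0xf8
[7] flags=0011 NE?T → r0=0x5a
[8] flags=0011 → (cmp)
[9] flags=0011 PL?T → r3=0x25
[10] flags=0011 VS?T → r0=0x56
[11] flags=0011 VS?T → r2=0x75

FIX = (r0, 0x56)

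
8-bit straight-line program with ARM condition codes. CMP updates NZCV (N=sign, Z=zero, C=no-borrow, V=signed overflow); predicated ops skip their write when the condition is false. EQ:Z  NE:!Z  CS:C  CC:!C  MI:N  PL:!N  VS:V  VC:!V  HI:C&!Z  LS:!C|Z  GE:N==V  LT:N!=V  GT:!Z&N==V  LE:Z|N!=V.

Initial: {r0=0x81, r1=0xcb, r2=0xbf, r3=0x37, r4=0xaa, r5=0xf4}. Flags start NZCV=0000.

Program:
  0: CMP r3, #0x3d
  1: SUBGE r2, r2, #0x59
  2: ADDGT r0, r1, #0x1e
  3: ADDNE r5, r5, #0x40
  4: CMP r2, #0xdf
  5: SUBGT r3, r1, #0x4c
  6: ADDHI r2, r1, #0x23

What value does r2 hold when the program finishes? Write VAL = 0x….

VAL = 0xbf

0: ✓ CMP  NZCV=1000
1: · SUBGE
2: · ADDGT
3: ✓ ADDNE  r5←0x34
4: ✓ CMP  NZCV=1000
5: · SUBGT
6: · ADDHI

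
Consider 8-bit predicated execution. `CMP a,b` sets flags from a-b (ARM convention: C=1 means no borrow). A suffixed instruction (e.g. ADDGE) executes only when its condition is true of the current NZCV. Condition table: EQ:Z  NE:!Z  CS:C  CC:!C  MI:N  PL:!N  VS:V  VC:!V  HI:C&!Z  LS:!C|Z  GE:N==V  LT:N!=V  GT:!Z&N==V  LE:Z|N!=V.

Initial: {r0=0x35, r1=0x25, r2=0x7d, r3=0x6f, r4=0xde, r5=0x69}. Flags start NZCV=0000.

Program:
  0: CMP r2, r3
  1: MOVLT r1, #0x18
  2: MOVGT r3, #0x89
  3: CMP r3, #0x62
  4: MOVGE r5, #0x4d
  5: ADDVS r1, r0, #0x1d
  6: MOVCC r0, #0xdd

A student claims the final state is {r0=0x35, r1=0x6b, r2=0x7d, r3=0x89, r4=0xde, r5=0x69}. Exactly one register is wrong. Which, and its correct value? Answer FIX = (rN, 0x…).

0: ✓ CMP  NZCV=0010
1: · MOVLT
2: ✓ MOVGT  r3←0x89
3: ✓ CMP  NZCV=0011
4: · MOVGE
5: ✓ ADDVS  r1←0x52
6: · MOVCC

FIX = (r1, 0x52)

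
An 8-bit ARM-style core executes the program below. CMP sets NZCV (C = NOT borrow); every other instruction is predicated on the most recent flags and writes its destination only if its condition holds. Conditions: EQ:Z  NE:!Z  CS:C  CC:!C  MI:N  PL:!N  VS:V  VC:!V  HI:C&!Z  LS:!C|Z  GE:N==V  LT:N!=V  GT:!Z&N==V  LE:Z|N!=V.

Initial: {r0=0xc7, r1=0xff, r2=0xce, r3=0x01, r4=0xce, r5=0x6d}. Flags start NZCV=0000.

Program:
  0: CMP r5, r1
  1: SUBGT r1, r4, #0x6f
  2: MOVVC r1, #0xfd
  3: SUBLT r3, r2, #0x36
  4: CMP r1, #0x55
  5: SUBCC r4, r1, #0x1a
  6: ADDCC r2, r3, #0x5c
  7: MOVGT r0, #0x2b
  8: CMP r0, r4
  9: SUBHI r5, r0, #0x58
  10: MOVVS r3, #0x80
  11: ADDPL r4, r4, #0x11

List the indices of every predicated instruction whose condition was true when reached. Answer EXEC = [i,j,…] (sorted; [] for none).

0: ✓ CMP  NZCV=0000
1: ✓ SUBGT  r1←0x5f
2: ✓ MOVVC  r1←0xfd
3: · SUBLT
4: ✓ CMP  NZCV=1010
5: · SUBCC
6: · ADDCC
7: · MOVGT
8: ✓ CMP  NZCV=1000
9: · SUBHI
10: · MOVVS
11: · ADDPL

EXEC = [1,2]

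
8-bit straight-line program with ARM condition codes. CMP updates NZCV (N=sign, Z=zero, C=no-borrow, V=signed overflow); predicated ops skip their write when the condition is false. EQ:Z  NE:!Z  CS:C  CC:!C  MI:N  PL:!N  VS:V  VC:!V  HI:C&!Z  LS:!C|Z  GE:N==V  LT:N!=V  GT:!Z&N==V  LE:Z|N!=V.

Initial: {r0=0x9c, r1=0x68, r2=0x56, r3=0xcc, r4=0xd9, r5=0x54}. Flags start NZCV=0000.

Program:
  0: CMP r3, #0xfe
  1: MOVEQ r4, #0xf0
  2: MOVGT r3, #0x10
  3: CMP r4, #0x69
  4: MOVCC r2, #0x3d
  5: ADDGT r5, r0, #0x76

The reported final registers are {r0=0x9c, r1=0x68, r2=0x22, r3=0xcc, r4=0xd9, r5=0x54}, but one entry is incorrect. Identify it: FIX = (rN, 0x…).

[0] flags=1000 → (cmp)
[1] flags=1000 EQ?F → skip
[2] flags=1000 GT?F → skip
[3] flags=0011 → (cmp)
[4] flags=0011 CC?F → skip
[5] flags=0011 GT?F → skip

FIX = (r2, 0x56)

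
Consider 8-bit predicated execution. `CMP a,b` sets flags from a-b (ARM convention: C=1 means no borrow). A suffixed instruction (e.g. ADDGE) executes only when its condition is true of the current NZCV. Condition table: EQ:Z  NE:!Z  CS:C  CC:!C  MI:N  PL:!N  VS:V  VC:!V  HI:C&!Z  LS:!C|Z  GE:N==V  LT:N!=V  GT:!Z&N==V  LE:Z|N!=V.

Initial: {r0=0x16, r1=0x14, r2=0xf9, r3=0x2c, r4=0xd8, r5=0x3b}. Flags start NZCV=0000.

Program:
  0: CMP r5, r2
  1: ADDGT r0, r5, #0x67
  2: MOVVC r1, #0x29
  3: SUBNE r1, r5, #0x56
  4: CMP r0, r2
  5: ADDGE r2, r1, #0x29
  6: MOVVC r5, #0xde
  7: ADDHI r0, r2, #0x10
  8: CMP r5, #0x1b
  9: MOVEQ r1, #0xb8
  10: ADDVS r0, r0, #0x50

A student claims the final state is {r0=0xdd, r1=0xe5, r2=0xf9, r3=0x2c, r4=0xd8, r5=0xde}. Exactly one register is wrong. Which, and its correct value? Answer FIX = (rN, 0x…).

FIX = (r0, 0xa2)

[0] flags=0000 → (cmp)
[1] flags=0000 GT?T → r0=0xa2
[2] flags=0000 VC?T → r1=0x29
[3] flags=0000 NE?T → r1=0xe5
[4] flags=1000 → (cmp)
[5] flags=1000 GE?F → skip
[6] flags=1000 VC?T → r5=0xde
[7] flags=1000 HI?F → skip
[8] flags=1010 → (cmp)
[9] flags=1010 EQ?F → skip
[10] flags=1010 VS?F → skip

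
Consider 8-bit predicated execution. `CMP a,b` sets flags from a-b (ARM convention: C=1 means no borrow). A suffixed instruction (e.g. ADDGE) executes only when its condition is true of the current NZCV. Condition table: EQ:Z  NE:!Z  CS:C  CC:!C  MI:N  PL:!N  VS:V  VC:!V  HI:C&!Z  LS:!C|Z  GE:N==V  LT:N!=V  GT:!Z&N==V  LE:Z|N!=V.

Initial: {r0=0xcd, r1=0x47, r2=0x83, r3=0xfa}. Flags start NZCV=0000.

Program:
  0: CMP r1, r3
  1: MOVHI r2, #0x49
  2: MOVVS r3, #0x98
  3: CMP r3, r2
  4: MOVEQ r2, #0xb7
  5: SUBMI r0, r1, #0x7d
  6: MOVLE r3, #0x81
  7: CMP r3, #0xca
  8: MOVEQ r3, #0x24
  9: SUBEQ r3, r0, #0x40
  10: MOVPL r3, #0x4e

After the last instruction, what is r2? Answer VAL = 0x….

VAL = 0x83

[0] flags=0000 → (cmp)
[1] flags=0000 HI?F → skip
[2] flags=0000 VS?F → skip
[3] flags=0010 → (cmp)
[4] flags=0010 EQ?F → skip
[5] flags=0010 MI?F → skip
[6] flags=0010 LE?F → skip
[7] flags=0010 → (cmp)
[8] flags=0010 EQ?F → skip
[9] flags=0010 EQ?F → skip
[10] flags=0010 PL?T → r3=0x4e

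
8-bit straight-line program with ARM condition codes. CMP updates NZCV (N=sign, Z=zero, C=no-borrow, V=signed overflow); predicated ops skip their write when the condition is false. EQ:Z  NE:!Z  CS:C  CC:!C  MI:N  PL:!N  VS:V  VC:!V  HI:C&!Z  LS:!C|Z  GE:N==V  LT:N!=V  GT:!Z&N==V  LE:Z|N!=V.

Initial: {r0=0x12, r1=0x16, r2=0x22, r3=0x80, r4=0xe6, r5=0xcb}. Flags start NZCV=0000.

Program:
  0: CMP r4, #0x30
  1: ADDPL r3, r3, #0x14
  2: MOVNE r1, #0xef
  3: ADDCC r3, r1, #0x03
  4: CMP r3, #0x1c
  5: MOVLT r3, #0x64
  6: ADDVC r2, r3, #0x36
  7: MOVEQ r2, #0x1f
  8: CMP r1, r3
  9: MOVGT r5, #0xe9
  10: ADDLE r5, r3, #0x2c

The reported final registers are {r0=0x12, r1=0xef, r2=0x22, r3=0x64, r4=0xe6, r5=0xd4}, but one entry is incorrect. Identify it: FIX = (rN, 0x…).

FIX = (r5, 0x90)

0: ✓ CMP  NZCV=1010
1: · ADDPL
2: ✓ MOVNE  r1←0xef
3: · ADDCC
4: ✓ CMP  NZCV=0011
5: ✓ MOVLT  r3←0x64
6: · ADDVC
7: · MOVEQ
8: ✓ CMP  NZCV=1010
9: · MOVGT
10: ✓ ADDLE  r5←0x90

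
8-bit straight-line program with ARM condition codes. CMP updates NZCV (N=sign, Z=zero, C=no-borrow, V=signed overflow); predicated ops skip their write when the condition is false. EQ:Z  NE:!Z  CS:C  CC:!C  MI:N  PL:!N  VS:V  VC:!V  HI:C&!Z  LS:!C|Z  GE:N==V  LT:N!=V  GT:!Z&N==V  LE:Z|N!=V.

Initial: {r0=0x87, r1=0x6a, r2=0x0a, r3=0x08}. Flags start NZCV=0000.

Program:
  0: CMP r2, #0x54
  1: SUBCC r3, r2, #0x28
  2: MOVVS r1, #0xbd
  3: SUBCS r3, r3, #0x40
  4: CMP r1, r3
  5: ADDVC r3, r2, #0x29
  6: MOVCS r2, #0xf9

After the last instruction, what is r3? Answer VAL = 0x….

[0] flags=1000 → (cmp)
[1] flags=1000 CC?T → r3=0xe2
[2] flags=1000 VS?F → skip
[3] flags=1000 CS?F → skip
[4] flags=1001 → (cmp)
[5] flags=1001 VC?F → skip
[6] flags=1001 CS?F → skip

VAL = 0xe2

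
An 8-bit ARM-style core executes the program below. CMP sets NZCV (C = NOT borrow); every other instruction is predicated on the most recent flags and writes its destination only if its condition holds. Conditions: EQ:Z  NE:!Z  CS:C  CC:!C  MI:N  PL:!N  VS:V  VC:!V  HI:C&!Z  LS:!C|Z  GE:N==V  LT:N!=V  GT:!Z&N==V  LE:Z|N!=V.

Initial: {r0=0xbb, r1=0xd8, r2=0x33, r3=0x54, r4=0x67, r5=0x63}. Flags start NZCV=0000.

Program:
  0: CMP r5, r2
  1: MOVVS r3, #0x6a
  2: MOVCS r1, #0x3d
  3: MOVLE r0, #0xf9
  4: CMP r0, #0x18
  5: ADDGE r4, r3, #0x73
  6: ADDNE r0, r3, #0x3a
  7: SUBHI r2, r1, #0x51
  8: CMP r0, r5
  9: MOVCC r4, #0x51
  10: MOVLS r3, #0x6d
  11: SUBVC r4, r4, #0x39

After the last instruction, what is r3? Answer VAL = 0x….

[0] flags=0010 → (cmp)
[1] flags=0010 VS?F → skip
[2] flags=0010 CS?T → r1=0x3d
[3] flags=0010 LE?F → skip
[4] flags=1010 → (cmp)
[5] flags=1010 GE?F → skip
[6] flags=1010 NE?T → r0=0x8e
[7] flags=1010 HI?T → r2=0xec
[8] flags=0011 → (cmp)
[9] flags=0011 CC?F → skip
[10] flags=0011 LS?F → skip
[11] flags=0011 VC?F → skip

VAL = 0x54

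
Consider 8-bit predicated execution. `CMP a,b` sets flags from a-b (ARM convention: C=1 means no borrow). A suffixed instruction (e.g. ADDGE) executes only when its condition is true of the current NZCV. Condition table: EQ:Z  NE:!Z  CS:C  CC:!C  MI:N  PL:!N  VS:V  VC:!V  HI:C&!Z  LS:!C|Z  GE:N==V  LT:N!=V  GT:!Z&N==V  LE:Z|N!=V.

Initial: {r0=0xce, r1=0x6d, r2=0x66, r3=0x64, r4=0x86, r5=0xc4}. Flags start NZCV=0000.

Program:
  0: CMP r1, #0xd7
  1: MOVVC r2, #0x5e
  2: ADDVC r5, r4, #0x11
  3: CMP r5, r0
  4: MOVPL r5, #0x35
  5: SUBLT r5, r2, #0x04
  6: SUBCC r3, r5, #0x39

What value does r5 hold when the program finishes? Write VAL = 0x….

0: ✓ CMP  NZCV=1001
1: · MOVVC
2: · ADDVC
3: ✓ CMP  NZCV=1000
4: · MOVPL
5: ✓ SUBLT  r5←0x62
6: ✓ SUBCC  r3←0x29

VAL = 0x62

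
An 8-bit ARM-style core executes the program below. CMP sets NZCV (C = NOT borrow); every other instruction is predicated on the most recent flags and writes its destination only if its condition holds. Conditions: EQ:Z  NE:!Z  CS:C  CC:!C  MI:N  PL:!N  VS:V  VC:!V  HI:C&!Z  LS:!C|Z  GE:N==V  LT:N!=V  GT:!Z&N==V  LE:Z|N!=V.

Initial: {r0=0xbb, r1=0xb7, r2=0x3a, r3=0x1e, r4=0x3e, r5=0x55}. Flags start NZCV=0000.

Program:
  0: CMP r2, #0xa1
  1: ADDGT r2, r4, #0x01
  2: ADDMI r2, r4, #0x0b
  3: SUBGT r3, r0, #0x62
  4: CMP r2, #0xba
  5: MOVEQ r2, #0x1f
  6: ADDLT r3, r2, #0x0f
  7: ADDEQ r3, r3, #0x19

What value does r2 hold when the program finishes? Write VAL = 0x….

[0] flags=1001 → (cmp)
[1] flags=1001 GT?T → r2=0x3f
[2] flags=1001 MI?T → r2=0x49
[3] flags=1001 GT?T → r3=0x59
[4] flags=1001 → (cmp)
[5] flags=1001 EQ?F → skip
[6] flags=1001 LT?F → skip
[7] flags=1001 EQ?F → skip

VAL = 0x49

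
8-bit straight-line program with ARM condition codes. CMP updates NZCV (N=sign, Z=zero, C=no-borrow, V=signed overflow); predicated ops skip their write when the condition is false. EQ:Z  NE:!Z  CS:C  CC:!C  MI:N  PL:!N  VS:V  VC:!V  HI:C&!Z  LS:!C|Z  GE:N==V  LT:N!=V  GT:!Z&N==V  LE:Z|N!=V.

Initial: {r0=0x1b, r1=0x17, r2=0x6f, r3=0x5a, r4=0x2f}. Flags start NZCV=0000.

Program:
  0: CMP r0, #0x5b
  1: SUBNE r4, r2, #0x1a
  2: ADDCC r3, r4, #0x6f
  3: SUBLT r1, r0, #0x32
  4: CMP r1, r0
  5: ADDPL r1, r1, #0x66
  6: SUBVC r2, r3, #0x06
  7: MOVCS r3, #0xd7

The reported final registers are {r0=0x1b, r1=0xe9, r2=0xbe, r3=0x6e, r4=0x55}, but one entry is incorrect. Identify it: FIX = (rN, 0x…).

0: ✓ CMP  NZCV=1000
1: ✓ SUBNE  r4←0x55
2: ✓ ADDCC  r3←0xc4
3: ✓ SUBLT  r1←0xe9
4: ✓ CMP  NZCV=1010
5: · ADDPL
6: ✓ SUBVC  r2←0xbe
7: ✓ MOVCS  r3←0xd7

FIX = (r3, 0xd7)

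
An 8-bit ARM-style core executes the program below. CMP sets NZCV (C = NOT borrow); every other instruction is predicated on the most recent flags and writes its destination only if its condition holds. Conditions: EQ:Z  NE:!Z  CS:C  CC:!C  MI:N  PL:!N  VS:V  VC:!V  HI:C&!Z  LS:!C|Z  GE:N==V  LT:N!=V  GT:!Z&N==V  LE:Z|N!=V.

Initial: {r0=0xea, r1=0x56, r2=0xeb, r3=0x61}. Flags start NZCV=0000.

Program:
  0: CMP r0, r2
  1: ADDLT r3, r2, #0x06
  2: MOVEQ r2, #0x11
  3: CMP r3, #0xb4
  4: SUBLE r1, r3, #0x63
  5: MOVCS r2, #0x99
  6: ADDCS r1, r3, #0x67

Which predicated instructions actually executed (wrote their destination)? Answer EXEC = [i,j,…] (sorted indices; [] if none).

[0] flags=1000 → (cmp)
[1] flags=1000 LT?T → r3=0xf1
[2] flags=1000 EQ?F → skip
[3] flags=0010 → (cmp)
[4] flags=0010 LE?F → skip
[5] flags=0010 CS?T → r2=0x99
[6] flags=0010 CS?T → r1=0x58

EXEC = [1,5,6]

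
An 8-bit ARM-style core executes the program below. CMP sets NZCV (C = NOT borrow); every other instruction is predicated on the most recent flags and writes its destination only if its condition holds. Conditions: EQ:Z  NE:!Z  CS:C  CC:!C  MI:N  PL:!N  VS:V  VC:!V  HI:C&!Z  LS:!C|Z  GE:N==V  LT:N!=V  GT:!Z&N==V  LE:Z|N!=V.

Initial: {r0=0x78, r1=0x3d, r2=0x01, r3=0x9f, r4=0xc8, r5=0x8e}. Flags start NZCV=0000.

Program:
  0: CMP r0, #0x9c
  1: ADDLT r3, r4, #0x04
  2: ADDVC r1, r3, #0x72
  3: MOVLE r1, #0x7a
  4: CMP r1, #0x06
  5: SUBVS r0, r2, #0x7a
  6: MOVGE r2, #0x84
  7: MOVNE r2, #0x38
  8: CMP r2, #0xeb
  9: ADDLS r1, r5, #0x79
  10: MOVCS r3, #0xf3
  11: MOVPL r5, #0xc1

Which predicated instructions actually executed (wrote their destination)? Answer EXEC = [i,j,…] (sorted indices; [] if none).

EXEC = [6,7,9,11]

[0] flags=1001 → (cmp)
[1] flags=1001 LT?F → skip
[2] flags=1001 VC?F → skip
[3] flags=1001 LE?F → skip
[4] flags=0010 → (cmp)
[5] flags=0010 VS?F → skip
[6] flags=0010 GE?T → r2=0x84
[7] flags=0010 NE?T → r2=0x38
[8] flags=0000 → (cmp)
[9] flags=0000 LS?T → r1=0x07
[10] flags=0000 CS?F → skip
[11] flags=0000 PL?T → r5=0xc1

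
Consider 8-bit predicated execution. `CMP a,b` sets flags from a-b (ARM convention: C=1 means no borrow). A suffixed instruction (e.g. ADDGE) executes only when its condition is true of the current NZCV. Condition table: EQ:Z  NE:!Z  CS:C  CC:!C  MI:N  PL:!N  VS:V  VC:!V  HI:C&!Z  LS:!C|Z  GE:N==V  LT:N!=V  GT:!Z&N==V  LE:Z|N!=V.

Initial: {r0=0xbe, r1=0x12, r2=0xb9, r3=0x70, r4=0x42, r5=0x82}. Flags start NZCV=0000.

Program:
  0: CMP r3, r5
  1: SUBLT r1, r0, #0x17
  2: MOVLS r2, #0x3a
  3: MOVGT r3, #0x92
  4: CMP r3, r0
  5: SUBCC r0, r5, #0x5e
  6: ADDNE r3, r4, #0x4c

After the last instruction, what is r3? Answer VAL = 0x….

VAL = 0x8e

0: ✓ CMP  NZCV=1001
1: · SUBLT
2: ✓ MOVLS  r2←0x3a
3: ✓ MOVGT  r3←0x92
4: ✓ CMP  NZCV=1000
5: ✓ SUBCC  r0←0x24
6: ✓ ADDNE  r3←0x8e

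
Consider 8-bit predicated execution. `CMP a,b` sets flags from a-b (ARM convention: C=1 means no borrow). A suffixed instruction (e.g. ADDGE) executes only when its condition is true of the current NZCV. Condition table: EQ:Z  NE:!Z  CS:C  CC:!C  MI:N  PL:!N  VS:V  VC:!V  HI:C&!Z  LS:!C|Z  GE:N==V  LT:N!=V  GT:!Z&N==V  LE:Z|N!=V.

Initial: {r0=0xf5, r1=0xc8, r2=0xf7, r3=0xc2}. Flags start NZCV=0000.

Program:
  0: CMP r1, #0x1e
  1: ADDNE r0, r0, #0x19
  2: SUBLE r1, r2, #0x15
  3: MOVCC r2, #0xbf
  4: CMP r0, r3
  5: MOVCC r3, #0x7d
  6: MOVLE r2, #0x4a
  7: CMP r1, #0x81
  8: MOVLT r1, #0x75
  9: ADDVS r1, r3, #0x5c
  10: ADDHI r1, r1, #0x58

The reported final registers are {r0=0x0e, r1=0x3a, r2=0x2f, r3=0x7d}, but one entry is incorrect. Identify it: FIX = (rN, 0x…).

0: ✓ CMP  NZCV=1010
1: ✓ ADDNE  r0←0x0e
2: ✓ SUBLE  r1←0xe2
3: · MOVCC
4: ✓ CMP  NZCV=0000
5: ✓ MOVCC  r3←0x7d
6: · MOVLE
7: ✓ CMP  NZCV=0010
8: · MOVLT
9: · ADDVS
10: ✓ ADDHI  r1←0x3a

FIX = (r2, 0xf7)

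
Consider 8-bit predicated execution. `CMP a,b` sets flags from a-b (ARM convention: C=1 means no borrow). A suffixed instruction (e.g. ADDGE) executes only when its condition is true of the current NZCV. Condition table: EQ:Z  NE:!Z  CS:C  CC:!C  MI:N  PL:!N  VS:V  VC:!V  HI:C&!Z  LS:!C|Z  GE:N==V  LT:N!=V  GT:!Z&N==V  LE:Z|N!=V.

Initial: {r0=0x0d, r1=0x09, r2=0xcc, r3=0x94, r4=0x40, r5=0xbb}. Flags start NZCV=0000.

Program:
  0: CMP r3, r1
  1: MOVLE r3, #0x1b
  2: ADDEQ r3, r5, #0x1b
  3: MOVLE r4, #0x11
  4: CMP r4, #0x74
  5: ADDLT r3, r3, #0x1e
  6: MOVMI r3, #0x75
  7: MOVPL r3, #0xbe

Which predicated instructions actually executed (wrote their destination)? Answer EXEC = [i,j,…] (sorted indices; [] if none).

[0] flags=1010 → (cmp)
[1] flags=1010 LE?T → r3=0x1b
[2] flags=1010 EQ?F → skip
[3] flags=1010 LE?T → r4=0x11
[4] flags=1000 → (cmp)
[5] flags=1000 LT?T → r3=0x39
[6] flags=1000 MI?T → r3=0x75
[7] flags=1000 PL?F → skip

EXEC = [1,3,5,6]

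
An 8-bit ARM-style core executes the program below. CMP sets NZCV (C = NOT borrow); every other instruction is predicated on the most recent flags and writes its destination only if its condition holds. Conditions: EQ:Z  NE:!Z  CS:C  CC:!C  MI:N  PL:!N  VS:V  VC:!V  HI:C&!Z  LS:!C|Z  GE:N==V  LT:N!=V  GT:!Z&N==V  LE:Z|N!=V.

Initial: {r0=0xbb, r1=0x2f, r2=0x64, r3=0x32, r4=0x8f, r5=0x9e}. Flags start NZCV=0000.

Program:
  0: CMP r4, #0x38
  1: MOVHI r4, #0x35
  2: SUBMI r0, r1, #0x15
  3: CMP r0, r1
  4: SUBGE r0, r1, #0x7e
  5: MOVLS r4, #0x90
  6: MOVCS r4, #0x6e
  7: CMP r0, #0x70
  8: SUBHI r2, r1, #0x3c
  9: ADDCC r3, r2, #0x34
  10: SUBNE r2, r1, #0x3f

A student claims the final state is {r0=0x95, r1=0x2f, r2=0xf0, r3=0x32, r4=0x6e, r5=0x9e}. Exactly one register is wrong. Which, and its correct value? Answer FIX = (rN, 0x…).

FIX = (r0, 0xbb)

0: ✓ CMP  NZCV=0011
1: ✓ MOVHI  r4←0x35
2: · SUBMI
3: ✓ CMP  NZCV=1010
4: · SUBGE
5: · MOVLS
6: ✓ MOVCS  r4←0x6e
7: ✓ CMP  NZCV=0011
8: ✓ SUBHI  r2←0xf3
9: · ADDCC
10: ✓ SUBNE  r2←0xf0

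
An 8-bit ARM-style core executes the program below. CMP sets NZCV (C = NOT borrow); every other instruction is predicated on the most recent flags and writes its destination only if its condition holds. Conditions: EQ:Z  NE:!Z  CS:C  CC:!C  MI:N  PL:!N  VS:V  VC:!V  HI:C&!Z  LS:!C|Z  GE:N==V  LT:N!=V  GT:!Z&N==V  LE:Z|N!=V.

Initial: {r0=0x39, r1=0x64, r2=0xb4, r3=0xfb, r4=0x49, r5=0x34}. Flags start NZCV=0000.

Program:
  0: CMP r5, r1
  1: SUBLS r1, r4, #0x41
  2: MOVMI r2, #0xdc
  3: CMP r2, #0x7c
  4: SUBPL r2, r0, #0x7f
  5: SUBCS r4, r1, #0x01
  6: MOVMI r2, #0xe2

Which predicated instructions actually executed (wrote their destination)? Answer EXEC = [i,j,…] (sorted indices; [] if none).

EXEC = [1,2,4,5]

0: ✓ CMP  NZCV=1000
1: ✓ SUBLS  r1←0x08
2: ✓ MOVMI  r2←0xdc
3: ✓ CMP  NZCV=0011
4: ✓ SUBPL  r2←0xba
5: ✓ SUBCS  r4←0x07
6: · MOVMI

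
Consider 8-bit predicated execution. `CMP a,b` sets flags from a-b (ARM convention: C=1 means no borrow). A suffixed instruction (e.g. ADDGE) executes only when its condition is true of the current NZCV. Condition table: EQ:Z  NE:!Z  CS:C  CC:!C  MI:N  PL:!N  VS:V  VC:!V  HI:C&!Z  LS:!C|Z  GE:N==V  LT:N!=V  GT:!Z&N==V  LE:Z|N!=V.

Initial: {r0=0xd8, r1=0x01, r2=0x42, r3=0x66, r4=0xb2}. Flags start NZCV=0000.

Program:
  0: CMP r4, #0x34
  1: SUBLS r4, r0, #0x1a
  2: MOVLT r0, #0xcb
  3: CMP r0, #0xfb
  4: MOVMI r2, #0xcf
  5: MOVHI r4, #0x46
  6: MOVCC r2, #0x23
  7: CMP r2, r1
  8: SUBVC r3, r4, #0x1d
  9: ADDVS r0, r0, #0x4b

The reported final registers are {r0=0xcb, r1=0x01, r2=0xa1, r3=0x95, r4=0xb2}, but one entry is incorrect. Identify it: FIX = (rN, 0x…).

FIX = (r2, 0x23)

[0] flags=0011 → (cmp)
[1] flags=0011 LS?F → skip
[2] flags=0011 LT?T → r0=0xcb
[3] flags=1000 → (cmp)
[4] flags=1000 MI?T → r2=0xcf
[5] flags=1000 HI?F → skip
[6] flags=1000 CC?T → r2=0x23
[7] flags=0010 → (cmp)
[8] flags=0010 VC?T → r3=0x95
[9] flags=0010 VS?F → skip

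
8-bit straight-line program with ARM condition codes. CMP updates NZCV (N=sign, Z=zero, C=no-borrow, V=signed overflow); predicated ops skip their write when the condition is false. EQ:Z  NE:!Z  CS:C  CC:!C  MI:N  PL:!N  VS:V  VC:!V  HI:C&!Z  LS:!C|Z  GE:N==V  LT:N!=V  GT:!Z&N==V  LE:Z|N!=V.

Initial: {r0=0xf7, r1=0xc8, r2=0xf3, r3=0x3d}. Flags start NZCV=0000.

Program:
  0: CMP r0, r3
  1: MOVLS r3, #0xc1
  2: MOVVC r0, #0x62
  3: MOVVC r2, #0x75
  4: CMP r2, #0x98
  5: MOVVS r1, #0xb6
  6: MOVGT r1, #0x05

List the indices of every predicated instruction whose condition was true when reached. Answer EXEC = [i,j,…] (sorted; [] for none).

[0] flags=1010 → (cmp)
[1] flags=1010 LS?F → skip
[2] flags=1010 VC?T → r0=0x62
[3] flags=1010 VC?T → r2=0x75
[4] flags=1001 → (cmp)
[5] flags=1001 VS?T → r1=0xb6
[6] flags=1001 GT?T → r1=0x05

EXEC = [2,3,5,6]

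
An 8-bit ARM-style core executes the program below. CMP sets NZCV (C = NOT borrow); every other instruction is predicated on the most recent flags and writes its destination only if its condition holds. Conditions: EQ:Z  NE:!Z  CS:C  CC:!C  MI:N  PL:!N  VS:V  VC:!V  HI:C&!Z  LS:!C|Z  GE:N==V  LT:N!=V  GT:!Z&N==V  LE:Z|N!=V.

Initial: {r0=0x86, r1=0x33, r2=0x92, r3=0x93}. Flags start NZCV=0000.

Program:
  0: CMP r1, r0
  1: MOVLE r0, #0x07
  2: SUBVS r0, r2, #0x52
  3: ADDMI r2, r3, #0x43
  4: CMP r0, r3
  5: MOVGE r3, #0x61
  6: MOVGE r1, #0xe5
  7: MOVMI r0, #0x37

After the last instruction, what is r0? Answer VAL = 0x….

[0] flags=1001 → (cmp)
[1] flags=1001 LE?F → skip
[2] flags=1001 VS?T → r0=0x40
[3] flags=1001 MI?T → r2=0xd6
[4] flags=1001 → (cmp)
[5] flags=1001 GE?T → r3=0x61
[6] flags=1001 GE?T → r1=0xe5
[7] flags=1001 MI?T → r0=0x37

VAL = 0x37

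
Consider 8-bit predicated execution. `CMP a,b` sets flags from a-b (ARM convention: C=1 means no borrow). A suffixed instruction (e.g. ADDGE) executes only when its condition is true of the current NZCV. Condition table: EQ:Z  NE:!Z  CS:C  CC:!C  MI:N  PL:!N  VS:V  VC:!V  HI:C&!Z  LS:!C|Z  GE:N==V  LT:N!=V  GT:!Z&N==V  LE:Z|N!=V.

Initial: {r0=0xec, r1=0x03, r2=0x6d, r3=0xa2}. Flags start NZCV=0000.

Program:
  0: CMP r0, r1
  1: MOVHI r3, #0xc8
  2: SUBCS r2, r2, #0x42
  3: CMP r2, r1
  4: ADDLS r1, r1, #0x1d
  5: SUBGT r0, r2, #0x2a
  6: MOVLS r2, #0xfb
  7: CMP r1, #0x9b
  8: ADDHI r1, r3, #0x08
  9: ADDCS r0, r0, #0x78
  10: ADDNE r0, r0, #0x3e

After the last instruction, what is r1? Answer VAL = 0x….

[0] flags=1010 → (cmp)
[1] flags=1010 HI?T → r3=0xc8
[2] flags=1010 CS?T → r2=0x2b
[3] flags=0010 → (cmp)
[4] flags=0010 LS?F → skip
[5] flags=0010 GT?T → r0=0x01
[6] flags=0010 LS?F → skip
[7] flags=0000 → (cmp)
[8] flags=0000 HI?F → skip
[9] flags=0000 CS?F → skip
[10] flags=0000 NE?T → r0=0x3f

VAL = 0x03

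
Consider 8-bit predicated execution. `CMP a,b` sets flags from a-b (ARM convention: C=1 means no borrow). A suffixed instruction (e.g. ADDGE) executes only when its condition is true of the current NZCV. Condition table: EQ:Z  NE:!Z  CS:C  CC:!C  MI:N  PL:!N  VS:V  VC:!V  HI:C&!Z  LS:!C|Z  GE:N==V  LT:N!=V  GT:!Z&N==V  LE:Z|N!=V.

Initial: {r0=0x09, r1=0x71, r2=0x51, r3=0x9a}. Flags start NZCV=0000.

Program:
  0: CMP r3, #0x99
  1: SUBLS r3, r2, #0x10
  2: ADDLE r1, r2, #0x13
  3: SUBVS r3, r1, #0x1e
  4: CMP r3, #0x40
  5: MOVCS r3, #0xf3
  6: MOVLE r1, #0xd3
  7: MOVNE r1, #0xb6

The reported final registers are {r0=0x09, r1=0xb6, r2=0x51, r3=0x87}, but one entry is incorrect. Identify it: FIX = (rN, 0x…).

0: ✓ CMP  NZCV=0010
1: · SUBLS
2: · ADDLE
3: · SUBVS
4: ✓ CMP  NZCV=0011
5: ✓ MOVCS  r3←0xf3
6: ✓ MOVLE  r1←0xd3
7: ✓ MOVNE  r1←0xb6

FIX = (r3, 0xf3)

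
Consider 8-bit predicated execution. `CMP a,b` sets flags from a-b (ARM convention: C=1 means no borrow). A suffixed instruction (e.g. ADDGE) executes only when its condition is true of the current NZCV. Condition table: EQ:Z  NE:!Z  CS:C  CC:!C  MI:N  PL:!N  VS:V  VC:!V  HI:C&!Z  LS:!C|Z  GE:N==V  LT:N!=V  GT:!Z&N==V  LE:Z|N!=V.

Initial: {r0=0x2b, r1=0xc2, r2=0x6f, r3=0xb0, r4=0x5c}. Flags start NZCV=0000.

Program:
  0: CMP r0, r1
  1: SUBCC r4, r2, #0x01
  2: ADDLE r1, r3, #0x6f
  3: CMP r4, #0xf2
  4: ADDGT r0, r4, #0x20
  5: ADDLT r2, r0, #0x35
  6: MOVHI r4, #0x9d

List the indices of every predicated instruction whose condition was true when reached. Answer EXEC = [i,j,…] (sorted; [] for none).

EXEC = [1,4]

0: ✓ CMP  NZCV=0000
1: ✓ SUBCC  r4←0x6e
2: · ADDLE
3: ✓ CMP  NZCV=0000
4: ✓ ADDGT  r0←0x8e
5: · ADDLT
6: · MOVHI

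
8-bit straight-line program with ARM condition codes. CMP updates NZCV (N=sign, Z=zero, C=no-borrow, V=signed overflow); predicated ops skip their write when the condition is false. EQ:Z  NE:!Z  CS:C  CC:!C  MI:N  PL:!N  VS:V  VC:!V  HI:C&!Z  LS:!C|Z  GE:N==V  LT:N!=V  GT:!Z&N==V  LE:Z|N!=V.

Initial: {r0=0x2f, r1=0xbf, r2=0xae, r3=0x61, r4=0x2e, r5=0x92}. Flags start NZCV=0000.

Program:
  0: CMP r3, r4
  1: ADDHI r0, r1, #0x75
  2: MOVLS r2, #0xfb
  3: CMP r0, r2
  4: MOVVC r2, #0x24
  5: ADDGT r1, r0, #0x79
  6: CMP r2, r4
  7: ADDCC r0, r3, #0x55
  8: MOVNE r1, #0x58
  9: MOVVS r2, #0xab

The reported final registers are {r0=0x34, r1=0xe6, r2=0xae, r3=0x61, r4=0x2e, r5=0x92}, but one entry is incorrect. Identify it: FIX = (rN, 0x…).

FIX = (r1, 0x58)

0: ✓ CMP  NZCV=0010
1: ✓ ADDHI  r0←0x34
2: · MOVLS
3: ✓ CMP  NZCV=1001
4: · MOVVC
5: ✓ ADDGT  r1←0xad
6: ✓ CMP  NZCV=1010
7: · ADDCC
8: ✓ MOVNE  r1←0x58
9: · MOVVS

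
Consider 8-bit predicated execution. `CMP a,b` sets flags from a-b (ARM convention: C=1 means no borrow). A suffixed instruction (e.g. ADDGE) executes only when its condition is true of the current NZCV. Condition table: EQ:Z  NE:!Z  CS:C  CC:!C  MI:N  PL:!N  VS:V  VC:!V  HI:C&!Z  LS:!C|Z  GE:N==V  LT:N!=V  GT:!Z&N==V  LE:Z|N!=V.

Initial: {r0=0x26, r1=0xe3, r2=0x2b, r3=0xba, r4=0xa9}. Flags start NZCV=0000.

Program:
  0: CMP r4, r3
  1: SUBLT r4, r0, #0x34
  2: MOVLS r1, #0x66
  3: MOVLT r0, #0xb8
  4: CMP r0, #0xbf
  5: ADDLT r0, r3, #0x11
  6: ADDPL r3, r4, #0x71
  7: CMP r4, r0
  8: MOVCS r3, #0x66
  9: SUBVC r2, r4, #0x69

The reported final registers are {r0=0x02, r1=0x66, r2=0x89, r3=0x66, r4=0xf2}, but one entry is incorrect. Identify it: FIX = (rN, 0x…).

0: ✓ CMP  NZCV=1000
1: ✓ SUBLT  r4←0xf2
2: ✓ MOVLS  r1←0x66
3: ✓ MOVLT  r0←0xb8
4: ✓ CMP  NZCV=1000
5: ✓ ADDLT  r0←0xcb
6: · ADDPL
7: ✓ CMP  NZCV=0010
8: ✓ MOVCS  r3←0x66
9: ✓ SUBVC  r2←0x89

FIX = (r0, 0xcb)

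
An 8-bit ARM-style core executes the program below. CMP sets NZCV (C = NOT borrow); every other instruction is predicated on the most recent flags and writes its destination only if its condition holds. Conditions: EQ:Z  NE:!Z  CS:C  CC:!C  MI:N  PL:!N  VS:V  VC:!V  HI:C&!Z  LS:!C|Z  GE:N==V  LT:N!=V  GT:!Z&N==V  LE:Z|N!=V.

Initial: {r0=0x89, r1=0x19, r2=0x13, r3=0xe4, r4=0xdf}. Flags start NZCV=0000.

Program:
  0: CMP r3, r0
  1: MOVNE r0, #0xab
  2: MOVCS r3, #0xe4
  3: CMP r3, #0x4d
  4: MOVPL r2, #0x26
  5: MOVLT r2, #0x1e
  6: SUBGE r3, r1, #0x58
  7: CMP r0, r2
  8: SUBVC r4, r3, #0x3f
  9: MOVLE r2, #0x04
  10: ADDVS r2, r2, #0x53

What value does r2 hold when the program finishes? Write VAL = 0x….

[0] flags=0010 → (cmp)
[1] flags=0010 NE?T → r0=0xab
[2] flags=0010 CS?T → r3=0xe4
[3] flags=1010 → (cmp)
[4] flags=1010 PL?F → skip
[5] flags=1010 LT?T → r2=0x1e
[6] flags=1010 GE?F → skip
[7] flags=1010 → (cmp)
[8] flags=1010 VC?T → r4=0xa5
[9] flags=1010 LE?T → r2=0x04
[10] flags=1010 VS?F → skip

VAL = 0x04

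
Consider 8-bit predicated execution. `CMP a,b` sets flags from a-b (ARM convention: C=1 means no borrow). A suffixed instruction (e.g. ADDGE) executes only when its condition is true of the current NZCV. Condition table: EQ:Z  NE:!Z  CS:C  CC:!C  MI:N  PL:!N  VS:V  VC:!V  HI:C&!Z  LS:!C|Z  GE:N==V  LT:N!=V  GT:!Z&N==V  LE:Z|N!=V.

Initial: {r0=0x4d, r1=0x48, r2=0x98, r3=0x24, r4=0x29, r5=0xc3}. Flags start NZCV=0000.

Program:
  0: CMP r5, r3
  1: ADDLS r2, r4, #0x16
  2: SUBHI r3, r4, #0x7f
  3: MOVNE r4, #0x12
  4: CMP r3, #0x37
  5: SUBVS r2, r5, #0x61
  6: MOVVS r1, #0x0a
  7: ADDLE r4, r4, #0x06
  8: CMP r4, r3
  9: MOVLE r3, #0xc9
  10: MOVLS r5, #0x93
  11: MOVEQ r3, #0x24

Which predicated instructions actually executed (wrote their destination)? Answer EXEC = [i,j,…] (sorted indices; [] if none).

EXEC = [2,3,5,6,7,10]

0: ✓ CMP  NZCV=1010
1: · ADDLS
2: ✓ SUBHI  r3←0xaa
3: ✓ MOVNE  r4←0x12
4: ✓ CMP  NZCV=0011
5: ✓ SUBVS  r2←0x62
6: ✓ MOVVS  r1←0x0a
7: ✓ ADDLE  r4←0x18
8: ✓ CMP  NZCV=0000
9: · MOVLE
10: ✓ MOVLS  r5←0x93
11: · MOVEQ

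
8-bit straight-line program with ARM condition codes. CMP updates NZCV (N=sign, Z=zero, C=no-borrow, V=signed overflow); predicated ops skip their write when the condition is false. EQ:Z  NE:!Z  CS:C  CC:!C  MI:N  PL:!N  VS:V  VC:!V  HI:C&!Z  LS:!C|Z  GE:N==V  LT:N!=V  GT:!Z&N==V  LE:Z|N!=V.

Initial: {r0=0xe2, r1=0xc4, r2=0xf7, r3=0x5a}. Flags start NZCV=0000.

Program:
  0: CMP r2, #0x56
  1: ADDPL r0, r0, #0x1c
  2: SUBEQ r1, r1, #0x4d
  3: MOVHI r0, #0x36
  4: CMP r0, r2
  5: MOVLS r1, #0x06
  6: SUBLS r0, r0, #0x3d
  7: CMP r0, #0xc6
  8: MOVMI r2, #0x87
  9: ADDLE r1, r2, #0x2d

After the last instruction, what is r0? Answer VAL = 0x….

[0] flags=1010 → (cmp)
[1] flags=1010 PL?F → skip
[2] flags=1010 EQ?F → skip
[3] flags=1010 HI?T → r0=0x36
[4] flags=0000 → (cmp)
[5] flags=0000 LS?T → r1=0x06
[6] flags=0000 LS?T → r0=0xf9
[7] flags=0010 → (cmp)
[8] flags=0010 MI?F → skip
[9] flags=0010 LE?F → skip

VAL = 0xf9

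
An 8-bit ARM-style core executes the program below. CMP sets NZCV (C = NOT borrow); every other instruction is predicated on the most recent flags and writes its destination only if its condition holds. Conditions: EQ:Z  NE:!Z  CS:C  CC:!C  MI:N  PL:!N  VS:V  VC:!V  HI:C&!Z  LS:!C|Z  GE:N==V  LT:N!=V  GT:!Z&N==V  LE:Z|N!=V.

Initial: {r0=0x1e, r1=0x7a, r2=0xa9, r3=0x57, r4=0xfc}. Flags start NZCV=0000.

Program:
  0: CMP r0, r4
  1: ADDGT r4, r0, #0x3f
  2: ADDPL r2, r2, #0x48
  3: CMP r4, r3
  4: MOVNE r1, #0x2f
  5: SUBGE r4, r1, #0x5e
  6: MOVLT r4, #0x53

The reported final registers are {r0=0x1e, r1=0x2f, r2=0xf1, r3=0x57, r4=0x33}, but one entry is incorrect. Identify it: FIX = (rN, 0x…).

FIX = (r4, 0xd1)

0: ✓ CMP  NZCV=0000
1: ✓ ADDGT  r4←0x5d
2: ✓ ADDPL  r2←0xf1
3: ✓ CMP  NZCV=0010
4: ✓ MOVNE  r1←0x2f
5: ✓ SUBGE  r4←0xd1
6: · MOVLT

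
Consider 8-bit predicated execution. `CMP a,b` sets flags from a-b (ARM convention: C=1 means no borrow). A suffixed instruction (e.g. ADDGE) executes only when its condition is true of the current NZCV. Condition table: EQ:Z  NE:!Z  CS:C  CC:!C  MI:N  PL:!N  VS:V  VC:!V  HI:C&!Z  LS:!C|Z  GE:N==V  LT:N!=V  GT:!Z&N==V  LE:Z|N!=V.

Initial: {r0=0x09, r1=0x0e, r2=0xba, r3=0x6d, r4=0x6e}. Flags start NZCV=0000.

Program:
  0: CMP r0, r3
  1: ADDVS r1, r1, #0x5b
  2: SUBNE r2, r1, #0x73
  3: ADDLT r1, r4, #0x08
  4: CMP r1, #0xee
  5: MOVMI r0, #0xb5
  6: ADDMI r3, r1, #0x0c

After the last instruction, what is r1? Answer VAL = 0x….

0: ✓ CMP  NZCV=1000
1: · ADDVS
2: ✓ SUBNE  r2←0x9b
3: ✓ ADDLT  r1←0x76
4: ✓ CMP  NZCV=1001
5: ✓ MOVMI  r0←0xb5
6: ✓ ADDMI  r3←0x82

VAL = 0x76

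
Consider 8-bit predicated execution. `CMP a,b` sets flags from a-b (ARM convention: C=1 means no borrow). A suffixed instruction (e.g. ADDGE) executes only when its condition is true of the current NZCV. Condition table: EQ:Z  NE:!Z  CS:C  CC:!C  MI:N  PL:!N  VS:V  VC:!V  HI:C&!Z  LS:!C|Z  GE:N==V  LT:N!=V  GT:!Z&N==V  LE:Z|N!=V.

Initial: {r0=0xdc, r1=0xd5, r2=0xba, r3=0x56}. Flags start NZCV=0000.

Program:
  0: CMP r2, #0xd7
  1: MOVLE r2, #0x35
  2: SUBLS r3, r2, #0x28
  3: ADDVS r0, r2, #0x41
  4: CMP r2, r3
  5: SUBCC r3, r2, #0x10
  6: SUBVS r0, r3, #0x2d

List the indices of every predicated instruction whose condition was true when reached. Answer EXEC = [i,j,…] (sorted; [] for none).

[0] flags=1000 → (cmp)
[1] flags=1000 LE?T → r2=0x35
[2] flags=1000 LS?T → r3=0x0d
[3] flags=1000 VS?F → skip
[4] flags=0010 → (cmp)
[5] flags=0010 CC?F → skip
[6] flags=0010 VS?F → skip

EXEC = [1,2]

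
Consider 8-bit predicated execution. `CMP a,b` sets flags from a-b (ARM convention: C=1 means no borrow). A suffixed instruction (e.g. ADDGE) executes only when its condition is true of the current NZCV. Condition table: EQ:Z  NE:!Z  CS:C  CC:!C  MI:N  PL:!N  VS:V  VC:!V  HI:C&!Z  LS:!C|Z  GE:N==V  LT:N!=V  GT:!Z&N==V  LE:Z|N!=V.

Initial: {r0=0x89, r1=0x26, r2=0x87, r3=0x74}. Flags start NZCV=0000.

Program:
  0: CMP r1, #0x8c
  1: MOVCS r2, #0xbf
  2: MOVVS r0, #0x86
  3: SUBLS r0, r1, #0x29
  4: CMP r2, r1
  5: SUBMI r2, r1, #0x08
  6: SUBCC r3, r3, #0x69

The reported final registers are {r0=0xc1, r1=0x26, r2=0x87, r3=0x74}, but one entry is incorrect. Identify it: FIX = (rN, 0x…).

0: ✓ CMP  NZCV=1001
1: · MOVCS
2: ✓ MOVVS  r0←0x86
3: ✓ SUBLS  r0←0xfd
4: ✓ CMP  NZCV=0011
5: · SUBMI
6: · SUBCC

FIX = (r0, 0xfd)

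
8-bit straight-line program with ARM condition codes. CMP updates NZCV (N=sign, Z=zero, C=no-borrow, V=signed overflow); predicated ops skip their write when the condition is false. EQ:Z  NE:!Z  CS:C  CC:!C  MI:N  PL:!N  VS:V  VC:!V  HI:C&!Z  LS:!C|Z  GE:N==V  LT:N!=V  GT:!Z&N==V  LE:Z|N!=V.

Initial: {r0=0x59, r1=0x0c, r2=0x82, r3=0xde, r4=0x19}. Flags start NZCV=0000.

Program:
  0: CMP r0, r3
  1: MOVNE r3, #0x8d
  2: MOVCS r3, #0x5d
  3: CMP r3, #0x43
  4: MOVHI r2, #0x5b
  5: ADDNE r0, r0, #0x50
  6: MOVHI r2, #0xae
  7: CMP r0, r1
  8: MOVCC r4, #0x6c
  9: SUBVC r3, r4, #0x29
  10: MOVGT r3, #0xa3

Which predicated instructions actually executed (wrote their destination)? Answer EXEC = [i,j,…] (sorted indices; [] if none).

[0] flags=0000 → (cmp)
[1] flags=0000 NE?T → r3=0x8d
[2] flags=0000 CS?F → skip
[3] flags=0011 → (cmp)
[4] flags=0011 HI?T → r2=0x5b
[5] flags=0011 NE?T → r0=0xa9
[6] flags=0011 HI?T → r2=0xae
[7] flags=1010 → (cmp)
[8] flags=1010 CC?F → skip
[9] flags=1010 VC?T → r3=0xf0
[10] flags=1010 GT?F → skip

EXEC = [1,4,5,6,9]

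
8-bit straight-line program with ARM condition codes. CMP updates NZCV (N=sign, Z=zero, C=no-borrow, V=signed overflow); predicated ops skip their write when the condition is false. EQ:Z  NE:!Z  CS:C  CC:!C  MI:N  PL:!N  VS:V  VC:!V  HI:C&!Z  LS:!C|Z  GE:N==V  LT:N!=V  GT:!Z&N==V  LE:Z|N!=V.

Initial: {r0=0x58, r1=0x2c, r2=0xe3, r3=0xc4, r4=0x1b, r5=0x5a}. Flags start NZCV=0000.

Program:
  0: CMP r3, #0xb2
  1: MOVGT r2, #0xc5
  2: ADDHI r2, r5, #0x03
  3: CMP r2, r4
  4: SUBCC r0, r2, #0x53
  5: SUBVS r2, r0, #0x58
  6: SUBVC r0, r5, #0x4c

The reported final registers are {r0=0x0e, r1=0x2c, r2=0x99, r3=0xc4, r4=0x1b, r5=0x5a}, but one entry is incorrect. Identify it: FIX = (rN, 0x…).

[0] flags=0010 → (cmp)
[1] flags=0010 GT?T → r2=0xc5
[2] flags=0010 HI?T → r2=0x5d
[3] flags=0010 → (cmp)
[4] flags=0010 CC?F → skip
[5] flags=0010 VS?F → skip
[6] flags=0010 VC?T → r0=0x0e

FIX = (r2, 0x5d)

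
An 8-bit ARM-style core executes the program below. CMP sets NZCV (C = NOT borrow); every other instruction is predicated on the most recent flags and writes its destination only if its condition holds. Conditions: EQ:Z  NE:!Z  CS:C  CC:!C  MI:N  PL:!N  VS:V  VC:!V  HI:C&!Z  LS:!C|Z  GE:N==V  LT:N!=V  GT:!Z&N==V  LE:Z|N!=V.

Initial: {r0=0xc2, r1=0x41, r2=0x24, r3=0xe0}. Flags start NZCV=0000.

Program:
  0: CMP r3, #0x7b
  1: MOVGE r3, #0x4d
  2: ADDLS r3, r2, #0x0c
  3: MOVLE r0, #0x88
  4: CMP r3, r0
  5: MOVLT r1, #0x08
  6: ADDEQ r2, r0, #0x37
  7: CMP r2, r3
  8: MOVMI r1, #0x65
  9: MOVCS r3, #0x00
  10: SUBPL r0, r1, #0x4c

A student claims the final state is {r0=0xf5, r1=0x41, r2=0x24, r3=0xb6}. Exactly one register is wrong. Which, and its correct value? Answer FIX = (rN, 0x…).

[0] flags=0011 → (cmp)
[1] flags=0011 GE?F → skip
[2] flags=0011 LS?F → skip
[3] flags=0011 LE?T → r0=0x88
[4] flags=0010 → (cmp)
[5] flags=0010 LT?F → skip
[6] flags=0010 EQ?F → skip
[7] flags=0000 → (cmp)
[8] flags=0000 MI?F → skip
[9] flags=0000 CS?F → skip
[10] flags=0000 PL?T → r0=0xf5

FIX = (r3, 0xe0)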